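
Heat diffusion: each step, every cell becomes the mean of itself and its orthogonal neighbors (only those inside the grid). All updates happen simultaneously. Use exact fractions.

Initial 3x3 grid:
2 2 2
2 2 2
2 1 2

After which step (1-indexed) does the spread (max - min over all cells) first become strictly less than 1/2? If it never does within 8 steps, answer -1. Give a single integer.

Answer: 1

Derivation:
Step 1: max=2, min=5/3, spread=1/3
  -> spread < 1/2 first at step 1
Step 2: max=2, min=413/240, spread=67/240
Step 3: max=393/200, min=3883/2160, spread=1807/10800
Step 4: max=10439/5400, min=1570037/864000, spread=33401/288000
Step 5: max=1036609/540000, min=14322067/7776000, spread=3025513/38880000
Step 6: max=54844051/28800000, min=5755873133/3110400000, spread=53531/995328
Step 7: max=14760883949/7776000000, min=347215074151/186624000000, spread=450953/11943936
Step 8: max=1765231389481/933120000000, min=20885976439397/11197440000000, spread=3799043/143327232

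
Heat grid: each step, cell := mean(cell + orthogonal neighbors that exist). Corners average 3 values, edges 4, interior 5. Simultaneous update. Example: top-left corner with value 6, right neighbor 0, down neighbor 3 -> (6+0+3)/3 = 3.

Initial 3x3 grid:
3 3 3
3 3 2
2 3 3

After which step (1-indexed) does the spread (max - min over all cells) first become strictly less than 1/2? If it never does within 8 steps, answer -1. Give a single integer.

Step 1: max=3, min=8/3, spread=1/3
  -> spread < 1/2 first at step 1
Step 2: max=35/12, min=653/240, spread=47/240
Step 3: max=229/80, min=2939/1080, spread=61/432
Step 4: max=122767/43200, min=177763/64800, spread=511/5184
Step 5: max=7316149/2592000, min=10704911/3888000, spread=4309/62208
Step 6: max=145821901/51840000, min=644856367/233280000, spread=36295/746496
Step 7: max=26172750941/9331200000, min=38781356099/13996800000, spread=305773/8957952
Step 8: max=1567634070527/559872000000, min=2331326488603/839808000000, spread=2575951/107495424

Answer: 1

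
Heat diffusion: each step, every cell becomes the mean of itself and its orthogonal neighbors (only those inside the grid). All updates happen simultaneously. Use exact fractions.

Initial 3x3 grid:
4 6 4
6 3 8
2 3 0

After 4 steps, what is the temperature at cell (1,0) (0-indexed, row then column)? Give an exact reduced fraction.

Answer: 134239/32000

Derivation:
Step 1: cell (1,0) = 15/4
Step 2: cell (1,0) = 359/80
Step 3: cell (1,0) = 19033/4800
Step 4: cell (1,0) = 134239/32000
Full grid after step 4:
  71273/16200 3979703/864000 12083/2700
  134239/32000 1463711/360000 3685453/864000
  481409/129600 207083/54000 488009/129600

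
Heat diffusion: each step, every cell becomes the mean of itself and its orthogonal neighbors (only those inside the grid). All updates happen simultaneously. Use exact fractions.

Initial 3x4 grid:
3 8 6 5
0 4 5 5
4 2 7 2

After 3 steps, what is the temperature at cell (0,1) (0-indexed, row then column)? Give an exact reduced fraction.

Step 1: cell (0,1) = 21/4
Step 2: cell (0,1) = 1123/240
Step 3: cell (0,1) = 33037/7200
Full grid after step 3:
  523/135 33037/7200 36107/7200 5617/1080
  51239/14400 24271/6000 9587/2000 7641/1600
  287/90 9229/2400 30757/7200 4967/1080

Answer: 33037/7200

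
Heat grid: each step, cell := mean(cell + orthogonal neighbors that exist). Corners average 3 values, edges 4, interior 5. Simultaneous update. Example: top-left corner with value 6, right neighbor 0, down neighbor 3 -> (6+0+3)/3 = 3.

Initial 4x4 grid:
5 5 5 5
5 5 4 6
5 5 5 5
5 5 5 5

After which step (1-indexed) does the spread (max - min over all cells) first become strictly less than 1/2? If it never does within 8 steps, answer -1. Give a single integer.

Answer: 2

Derivation:
Step 1: max=16/3, min=19/4, spread=7/12
Step 2: max=247/48, min=487/100, spread=331/1200
  -> spread < 1/2 first at step 2
Step 3: max=547/108, min=1967/400, spread=1591/10800
Step 4: max=1087727/216000, min=14243/2880, spread=9751/108000
Step 5: max=10841983/2160000, min=71333/14400, spread=142033/2160000
Step 6: max=97395473/19440000, min=8930131/1800000, spread=4750291/97200000
Step 7: max=9729185071/1944000000, min=964798267/194400000, spread=9022489/216000000
Step 8: max=87500361161/17496000000, min=3219063553/648000000, spread=58564523/1749600000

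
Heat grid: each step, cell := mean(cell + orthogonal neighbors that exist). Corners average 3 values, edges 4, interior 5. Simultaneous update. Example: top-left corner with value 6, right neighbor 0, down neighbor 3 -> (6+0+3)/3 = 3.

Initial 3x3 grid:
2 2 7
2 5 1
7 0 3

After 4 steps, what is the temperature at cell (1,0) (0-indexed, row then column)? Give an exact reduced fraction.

Answer: 43531/14400

Derivation:
Step 1: cell (1,0) = 4
Step 2: cell (1,0) = 11/4
Step 3: cell (1,0) = 793/240
Step 4: cell (1,0) = 43531/14400
Full grid after step 4:
  193/60 33217/10800 20999/6480
  43531/14400 229939/72000 32267/10800
  9049/2880 506497/172800 79181/25920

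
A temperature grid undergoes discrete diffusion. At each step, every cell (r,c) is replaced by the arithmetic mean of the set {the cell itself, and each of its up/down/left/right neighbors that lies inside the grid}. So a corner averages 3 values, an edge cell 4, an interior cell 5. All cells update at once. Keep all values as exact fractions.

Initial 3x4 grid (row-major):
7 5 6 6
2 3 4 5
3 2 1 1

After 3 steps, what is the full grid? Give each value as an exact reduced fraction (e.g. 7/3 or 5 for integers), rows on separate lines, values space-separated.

Answer: 9097/2160 1601/360 3277/720 5009/1080
3473/960 713/200 1507/400 307/80
392/135 4129/1440 4129/1440 6713/2160

Derivation:
After step 1:
  14/3 21/4 21/4 17/3
  15/4 16/5 19/5 4
  7/3 9/4 2 7/3
After step 2:
  41/9 551/120 599/120 179/36
  279/80 73/20 73/20 79/20
  25/9 587/240 623/240 25/9
After step 3:
  9097/2160 1601/360 3277/720 5009/1080
  3473/960 713/200 1507/400 307/80
  392/135 4129/1440 4129/1440 6713/2160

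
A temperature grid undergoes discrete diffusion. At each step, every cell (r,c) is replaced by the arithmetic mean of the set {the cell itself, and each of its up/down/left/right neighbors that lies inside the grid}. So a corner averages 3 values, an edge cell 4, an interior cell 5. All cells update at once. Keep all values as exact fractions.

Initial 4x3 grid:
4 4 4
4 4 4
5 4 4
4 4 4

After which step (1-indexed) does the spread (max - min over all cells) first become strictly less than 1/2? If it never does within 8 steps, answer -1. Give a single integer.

Step 1: max=13/3, min=4, spread=1/3
  -> spread < 1/2 first at step 1
Step 2: max=511/120, min=4, spread=31/120
Step 3: max=4531/1080, min=4, spread=211/1080
Step 4: max=448897/108000, min=7247/1800, spread=14077/108000
Step 5: max=4028407/972000, min=435683/108000, spread=5363/48600
Step 6: max=120380809/29160000, min=242869/60000, spread=93859/1166400
Step 7: max=7208674481/1749600000, min=394136467/97200000, spread=4568723/69984000
Step 8: max=431684435629/104976000000, min=11845618889/2916000000, spread=8387449/167961600

Answer: 1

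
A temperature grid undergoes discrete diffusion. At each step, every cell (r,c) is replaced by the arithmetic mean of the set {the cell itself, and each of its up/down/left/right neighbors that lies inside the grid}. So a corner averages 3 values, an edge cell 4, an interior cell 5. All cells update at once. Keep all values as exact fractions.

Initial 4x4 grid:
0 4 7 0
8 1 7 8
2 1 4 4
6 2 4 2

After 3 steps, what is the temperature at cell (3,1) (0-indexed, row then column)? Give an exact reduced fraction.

Step 1: cell (3,1) = 13/4
Step 2: cell (3,1) = 139/48
Step 3: cell (3,1) = 24197/7200
Full grid after step 3:
  439/120 189/50 443/100 377/80
  4081/1200 3861/1000 8483/2000 11027/2400
  12631/3600 20123/6000 11659/3000 29609/7200
  1381/432 24197/7200 24629/7200 803/216

Answer: 24197/7200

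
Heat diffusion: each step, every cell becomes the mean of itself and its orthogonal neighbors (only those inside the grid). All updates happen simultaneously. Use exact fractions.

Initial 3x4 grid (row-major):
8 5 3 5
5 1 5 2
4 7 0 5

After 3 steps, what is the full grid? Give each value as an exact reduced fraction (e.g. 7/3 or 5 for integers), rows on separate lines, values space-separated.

Answer: 1189/240 3407/800 29513/7200 1913/540
32423/7200 13147/3000 20659/6000 52661/14400
9851/2160 27413/7200 26663/7200 3451/1080

Derivation:
After step 1:
  6 17/4 9/2 10/3
  9/2 23/5 11/5 17/4
  16/3 3 17/4 7/3
After step 2:
  59/12 387/80 857/240 145/36
  613/120 371/100 99/25 727/240
  77/18 1031/240 707/240 65/18
After step 3:
  1189/240 3407/800 29513/7200 1913/540
  32423/7200 13147/3000 20659/6000 52661/14400
  9851/2160 27413/7200 26663/7200 3451/1080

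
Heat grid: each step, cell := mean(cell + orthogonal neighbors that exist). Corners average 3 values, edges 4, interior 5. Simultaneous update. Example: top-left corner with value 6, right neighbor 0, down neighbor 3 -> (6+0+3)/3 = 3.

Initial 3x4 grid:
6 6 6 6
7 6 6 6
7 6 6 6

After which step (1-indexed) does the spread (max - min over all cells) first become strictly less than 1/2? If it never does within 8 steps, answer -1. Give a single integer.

Answer: 2

Derivation:
Step 1: max=20/3, min=6, spread=2/3
Step 2: max=233/36, min=6, spread=17/36
  -> spread < 1/2 first at step 2
Step 3: max=13807/2160, min=6, spread=847/2160
Step 4: max=205031/32400, min=1354/225, spread=2011/6480
Step 5: max=24458783/3888000, min=651713/108000, spread=199423/777600
Step 6: max=1460584867/233280000, min=13075249/2160000, spread=1938319/9331200
Step 7: max=87342477053/13996800000, min=1179844199/194400000, spread=95747789/559872000
Step 8: max=5226417255127/839808000000, min=70957143941/11664000000, spread=940023131/6718464000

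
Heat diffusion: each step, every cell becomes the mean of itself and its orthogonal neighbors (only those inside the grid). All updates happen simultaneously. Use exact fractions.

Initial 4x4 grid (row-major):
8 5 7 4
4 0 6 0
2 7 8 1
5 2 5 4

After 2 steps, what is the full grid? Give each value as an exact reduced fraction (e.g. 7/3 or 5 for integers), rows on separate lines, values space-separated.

After step 1:
  17/3 5 11/2 11/3
  7/2 22/5 21/5 11/4
  9/2 19/5 27/5 13/4
  3 19/4 19/4 10/3
After step 2:
  85/18 617/120 551/120 143/36
  271/60 209/50 89/20 52/15
  37/10 457/100 107/25 221/60
  49/12 163/40 547/120 34/9

Answer: 85/18 617/120 551/120 143/36
271/60 209/50 89/20 52/15
37/10 457/100 107/25 221/60
49/12 163/40 547/120 34/9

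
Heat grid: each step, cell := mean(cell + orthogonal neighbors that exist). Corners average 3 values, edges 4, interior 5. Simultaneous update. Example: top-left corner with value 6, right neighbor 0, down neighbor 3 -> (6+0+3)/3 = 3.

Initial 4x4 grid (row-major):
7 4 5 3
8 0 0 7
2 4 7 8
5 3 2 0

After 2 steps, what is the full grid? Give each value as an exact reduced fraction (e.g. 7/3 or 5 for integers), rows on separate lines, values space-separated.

Answer: 175/36 62/15 79/20 25/6
139/30 369/100 187/50 47/10
233/60 377/100 197/50 263/60
139/36 391/120 421/120 71/18

Derivation:
After step 1:
  19/3 4 3 5
  17/4 16/5 19/5 9/2
  19/4 16/5 21/5 11/2
  10/3 7/2 3 10/3
After step 2:
  175/36 62/15 79/20 25/6
  139/30 369/100 187/50 47/10
  233/60 377/100 197/50 263/60
  139/36 391/120 421/120 71/18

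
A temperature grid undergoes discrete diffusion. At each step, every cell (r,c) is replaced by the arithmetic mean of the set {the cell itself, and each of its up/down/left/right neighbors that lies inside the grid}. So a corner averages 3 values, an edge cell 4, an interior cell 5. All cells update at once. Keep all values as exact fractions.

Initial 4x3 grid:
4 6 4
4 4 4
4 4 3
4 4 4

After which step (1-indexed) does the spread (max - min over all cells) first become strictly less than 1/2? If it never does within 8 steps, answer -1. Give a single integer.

Answer: 4

Derivation:
Step 1: max=14/3, min=11/3, spread=1
Step 2: max=547/120, min=449/120, spread=49/60
Step 3: max=4757/1080, min=4109/1080, spread=3/5
Step 4: max=1866763/432000, min=125711/32400, spread=571849/1296000
  -> spread < 1/2 first at step 4
Step 5: max=16635233/3888000, min=3793097/972000, spread=97523/259200
Step 6: max=987774007/233280000, min=114959129/29160000, spread=302671/1036800
Step 7: max=58937157413/13996800000, min=6936356311/1749600000, spread=45950759/186624000
Step 8: max=3515723355967/839808000000, min=418659705449/104976000000, spread=443855233/2239488000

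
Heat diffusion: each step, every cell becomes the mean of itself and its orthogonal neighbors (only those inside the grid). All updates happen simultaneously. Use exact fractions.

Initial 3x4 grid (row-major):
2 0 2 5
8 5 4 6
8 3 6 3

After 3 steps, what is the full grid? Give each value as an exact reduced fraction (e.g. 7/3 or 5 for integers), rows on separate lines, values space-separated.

Answer: 1687/432 1661/450 6479/1800 4303/1080
68087/14400 25543/6000 6377/1500 30491/7200
2257/432 18013/3600 5461/1200 833/180

Derivation:
After step 1:
  10/3 9/4 11/4 13/3
  23/4 4 23/5 9/2
  19/3 11/2 4 5
After step 2:
  34/9 37/12 209/60 139/36
  233/48 221/50 397/100 553/120
  211/36 119/24 191/40 9/2
After step 3:
  1687/432 1661/450 6479/1800 4303/1080
  68087/14400 25543/6000 6377/1500 30491/7200
  2257/432 18013/3600 5461/1200 833/180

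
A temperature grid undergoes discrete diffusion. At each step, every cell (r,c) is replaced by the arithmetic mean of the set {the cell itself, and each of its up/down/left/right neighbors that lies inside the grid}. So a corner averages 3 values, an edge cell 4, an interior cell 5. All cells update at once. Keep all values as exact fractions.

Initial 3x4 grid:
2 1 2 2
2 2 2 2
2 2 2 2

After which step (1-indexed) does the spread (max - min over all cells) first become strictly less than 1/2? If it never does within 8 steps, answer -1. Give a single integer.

Answer: 1

Derivation:
Step 1: max=2, min=5/3, spread=1/3
  -> spread < 1/2 first at step 1
Step 2: max=2, min=209/120, spread=31/120
Step 3: max=2, min=1949/1080, spread=211/1080
Step 4: max=3553/1800, min=199103/108000, spread=14077/108000
Step 5: max=212317/108000, min=1803593/972000, spread=5363/48600
Step 6: max=117131/60000, min=54579191/29160000, spread=93859/1166400
Step 7: max=189063533/97200000, min=3288925519/1749600000, spread=4568723/69984000
Step 8: max=5650381111/2916000000, min=198171564371/104976000000, spread=8387449/167961600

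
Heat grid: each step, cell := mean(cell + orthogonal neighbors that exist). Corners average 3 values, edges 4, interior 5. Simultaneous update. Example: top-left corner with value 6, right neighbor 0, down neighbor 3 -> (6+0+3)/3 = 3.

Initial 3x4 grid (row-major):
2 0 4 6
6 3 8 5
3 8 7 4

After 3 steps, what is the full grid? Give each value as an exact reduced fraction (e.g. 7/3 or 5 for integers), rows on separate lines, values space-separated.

Answer: 1529/432 26959/7200 3691/800 1769/360
28979/7200 27887/6000 15061/3000 78763/14400
1057/216 2299/450 20497/3600 12239/2160

Derivation:
After step 1:
  8/3 9/4 9/2 5
  7/2 5 27/5 23/4
  17/3 21/4 27/4 16/3
After step 2:
  101/36 173/48 343/80 61/12
  101/24 107/25 137/25 1289/240
  173/36 17/3 341/60 107/18
After step 3:
  1529/432 26959/7200 3691/800 1769/360
  28979/7200 27887/6000 15061/3000 78763/14400
  1057/216 2299/450 20497/3600 12239/2160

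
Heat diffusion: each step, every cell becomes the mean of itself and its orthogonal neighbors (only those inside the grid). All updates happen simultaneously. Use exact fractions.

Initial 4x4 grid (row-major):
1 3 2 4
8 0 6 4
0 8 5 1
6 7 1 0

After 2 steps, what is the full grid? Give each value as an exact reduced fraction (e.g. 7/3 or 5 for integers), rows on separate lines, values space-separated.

After step 1:
  4 3/2 15/4 10/3
  9/4 5 17/5 15/4
  11/2 4 21/5 5/2
  13/3 11/2 13/4 2/3
After step 2:
  31/12 57/16 719/240 65/18
  67/16 323/100 201/50 779/240
  193/48 121/25 347/100 667/240
  46/9 205/48 817/240 77/36

Answer: 31/12 57/16 719/240 65/18
67/16 323/100 201/50 779/240
193/48 121/25 347/100 667/240
46/9 205/48 817/240 77/36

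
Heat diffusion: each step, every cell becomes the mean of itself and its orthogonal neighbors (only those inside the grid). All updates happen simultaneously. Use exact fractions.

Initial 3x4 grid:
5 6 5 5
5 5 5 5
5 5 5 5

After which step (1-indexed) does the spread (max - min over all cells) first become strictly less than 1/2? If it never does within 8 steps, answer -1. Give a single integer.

Answer: 1

Derivation:
Step 1: max=16/3, min=5, spread=1/3
  -> spread < 1/2 first at step 1
Step 2: max=631/120, min=5, spread=31/120
Step 3: max=5611/1080, min=5, spread=211/1080
Step 4: max=556897/108000, min=9047/1800, spread=14077/108000
Step 5: max=5000407/972000, min=543683/108000, spread=5363/48600
Step 6: max=149540809/29160000, min=302869/60000, spread=93859/1166400
Step 7: max=8958274481/1749600000, min=491336467/97200000, spread=4568723/69984000
Step 8: max=536660435629/104976000000, min=14761618889/2916000000, spread=8387449/167961600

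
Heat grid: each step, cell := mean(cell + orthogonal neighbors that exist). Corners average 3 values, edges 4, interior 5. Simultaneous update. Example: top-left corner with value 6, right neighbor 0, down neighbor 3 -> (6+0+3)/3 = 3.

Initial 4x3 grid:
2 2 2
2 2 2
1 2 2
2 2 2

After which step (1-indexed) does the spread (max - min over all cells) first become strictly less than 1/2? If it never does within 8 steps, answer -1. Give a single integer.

Step 1: max=2, min=5/3, spread=1/3
  -> spread < 1/2 first at step 1
Step 2: max=2, min=209/120, spread=31/120
Step 3: max=2, min=1949/1080, spread=211/1080
Step 4: max=3553/1800, min=199103/108000, spread=14077/108000
Step 5: max=212317/108000, min=1803593/972000, spread=5363/48600
Step 6: max=117131/60000, min=54579191/29160000, spread=93859/1166400
Step 7: max=189063533/97200000, min=3288925519/1749600000, spread=4568723/69984000
Step 8: max=5650381111/2916000000, min=198171564371/104976000000, spread=8387449/167961600

Answer: 1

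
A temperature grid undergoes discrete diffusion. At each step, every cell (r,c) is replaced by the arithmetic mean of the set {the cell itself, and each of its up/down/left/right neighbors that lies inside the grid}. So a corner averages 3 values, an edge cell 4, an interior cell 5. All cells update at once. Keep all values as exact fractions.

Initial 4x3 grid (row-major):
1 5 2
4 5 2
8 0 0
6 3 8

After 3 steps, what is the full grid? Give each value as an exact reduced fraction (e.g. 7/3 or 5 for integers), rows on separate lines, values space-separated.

After step 1:
  10/3 13/4 3
  9/2 16/5 9/4
  9/2 16/5 5/2
  17/3 17/4 11/3
After step 2:
  133/36 767/240 17/6
  233/60 82/25 219/80
  67/15 353/100 697/240
  173/36 1007/240 125/36
After step 3:
  7757/2160 46813/14400 263/90
  862/225 1247/375 2351/800
  15017/3600 5513/1500 22759/7200
  9697/2160 57613/14400 1903/540

Answer: 7757/2160 46813/14400 263/90
862/225 1247/375 2351/800
15017/3600 5513/1500 22759/7200
9697/2160 57613/14400 1903/540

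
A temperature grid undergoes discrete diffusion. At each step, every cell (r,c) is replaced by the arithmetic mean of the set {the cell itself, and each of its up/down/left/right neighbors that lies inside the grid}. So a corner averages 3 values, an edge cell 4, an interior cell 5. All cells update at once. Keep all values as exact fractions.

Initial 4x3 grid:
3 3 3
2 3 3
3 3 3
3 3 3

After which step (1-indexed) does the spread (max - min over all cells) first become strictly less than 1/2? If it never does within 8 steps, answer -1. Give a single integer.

Step 1: max=3, min=8/3, spread=1/3
  -> spread < 1/2 first at step 1
Step 2: max=3, min=329/120, spread=31/120
Step 3: max=3, min=3029/1080, spread=211/1080
Step 4: max=5353/1800, min=307103/108000, spread=14077/108000
Step 5: max=320317/108000, min=2775593/972000, spread=5363/48600
Step 6: max=177131/60000, min=83739191/29160000, spread=93859/1166400
Step 7: max=286263533/97200000, min=5038525519/1749600000, spread=4568723/69984000
Step 8: max=8566381111/2916000000, min=303147564371/104976000000, spread=8387449/167961600

Answer: 1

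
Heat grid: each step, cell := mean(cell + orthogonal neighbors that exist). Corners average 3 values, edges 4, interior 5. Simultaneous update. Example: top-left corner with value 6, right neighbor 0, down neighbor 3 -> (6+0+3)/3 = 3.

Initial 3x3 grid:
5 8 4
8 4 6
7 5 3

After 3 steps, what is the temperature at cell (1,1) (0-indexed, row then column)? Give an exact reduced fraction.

Answer: 34463/6000

Derivation:
Step 1: cell (1,1) = 31/5
Step 2: cell (1,1) = 529/100
Step 3: cell (1,1) = 34463/6000
Full grid after step 3:
  1493/240 9061/1600 1987/360
  21281/3600 34463/6000 73049/14400
  12847/2160 76399/14400 2773/540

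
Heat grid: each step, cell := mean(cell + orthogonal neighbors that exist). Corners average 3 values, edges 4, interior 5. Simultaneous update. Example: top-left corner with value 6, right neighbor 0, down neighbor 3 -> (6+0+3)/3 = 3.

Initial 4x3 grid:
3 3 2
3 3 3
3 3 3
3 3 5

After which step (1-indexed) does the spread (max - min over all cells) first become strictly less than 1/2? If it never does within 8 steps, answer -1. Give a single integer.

Answer: 4

Derivation:
Step 1: max=11/3, min=8/3, spread=1
Step 2: max=32/9, min=49/18, spread=5/6
Step 3: max=1451/432, min=8203/2880, spread=4411/8640
Step 4: max=21391/6480, min=74803/25920, spread=3587/8640
  -> spread < 1/2 first at step 4
Step 5: max=2515867/777600, min=30252211/10368000, spread=9878047/31104000
Step 6: max=149453783/46656000, min=91647167/31104000, spread=4793213/18662400
Step 7: max=8882927257/2799360000, min=110627684011/37324800000, spread=23434038247/111974400000
Step 8: max=529692122963/167961600000, min=333858685567/111974400000, spread=2312327569/13436928000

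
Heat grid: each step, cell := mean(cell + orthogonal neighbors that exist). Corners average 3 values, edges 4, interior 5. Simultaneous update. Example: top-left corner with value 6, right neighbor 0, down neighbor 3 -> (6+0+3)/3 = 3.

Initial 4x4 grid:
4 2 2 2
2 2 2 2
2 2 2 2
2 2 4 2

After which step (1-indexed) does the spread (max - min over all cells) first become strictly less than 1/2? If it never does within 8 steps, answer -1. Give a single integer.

Step 1: max=8/3, min=2, spread=2/3
Step 2: max=23/9, min=2, spread=5/9
Step 3: max=1291/540, min=49/24, spread=377/1080
  -> spread < 1/2 first at step 3
Step 4: max=7523/3240, min=2501/1200, spread=7703/32400
Step 5: max=1110643/486000, min=228301/108000, spread=166577/972000
Step 6: max=32930347/14580000, min=6933071/3240000, spread=692611/5832000
Step 7: max=982232281/437400000, min=4659601/2160000, spread=77326157/874800000
Step 8: max=48966732959/21870000000, min=6331488103/2916000000, spread=2961144373/43740000000

Answer: 3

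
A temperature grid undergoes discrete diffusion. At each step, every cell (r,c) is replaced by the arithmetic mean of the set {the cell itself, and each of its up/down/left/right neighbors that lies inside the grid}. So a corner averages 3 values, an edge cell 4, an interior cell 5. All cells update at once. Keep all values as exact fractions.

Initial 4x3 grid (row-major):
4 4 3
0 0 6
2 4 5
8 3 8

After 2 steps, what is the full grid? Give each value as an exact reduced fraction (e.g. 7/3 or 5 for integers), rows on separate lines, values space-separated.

After step 1:
  8/3 11/4 13/3
  3/2 14/5 7/2
  7/2 14/5 23/4
  13/3 23/4 16/3
After step 2:
  83/36 251/80 127/36
  157/60 267/100 983/240
  91/30 103/25 1043/240
  163/36 1093/240 101/18

Answer: 83/36 251/80 127/36
157/60 267/100 983/240
91/30 103/25 1043/240
163/36 1093/240 101/18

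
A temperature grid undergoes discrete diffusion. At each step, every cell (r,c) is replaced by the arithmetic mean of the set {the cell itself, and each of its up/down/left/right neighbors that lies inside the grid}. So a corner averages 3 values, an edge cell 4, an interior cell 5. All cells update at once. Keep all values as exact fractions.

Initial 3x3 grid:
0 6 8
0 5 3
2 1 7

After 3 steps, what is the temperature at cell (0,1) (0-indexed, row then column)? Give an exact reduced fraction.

Step 1: cell (0,1) = 19/4
Step 2: cell (0,1) = 185/48
Step 3: cell (0,1) = 11431/2880
Full grid after step 3:
  23/8 11431/2880 991/216
  859/320 509/150 13031/2880
  167/72 9511/2880 847/216

Answer: 11431/2880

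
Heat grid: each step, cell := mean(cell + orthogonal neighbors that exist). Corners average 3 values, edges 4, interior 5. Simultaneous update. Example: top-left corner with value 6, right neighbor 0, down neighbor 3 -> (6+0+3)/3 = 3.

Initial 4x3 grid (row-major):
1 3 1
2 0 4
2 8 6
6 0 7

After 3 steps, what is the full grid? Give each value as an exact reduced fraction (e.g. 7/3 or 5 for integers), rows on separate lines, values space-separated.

After step 1:
  2 5/4 8/3
  5/4 17/5 11/4
  9/2 16/5 25/4
  8/3 21/4 13/3
After step 2:
  3/2 559/240 20/9
  223/80 237/100 113/30
  697/240 113/25 62/15
  149/36 309/80 95/18
After step 3:
  397/180 30317/14400 5989/2160
  5737/2400 1183/375 11243/3600
  25831/7200 1779/500 1991/450
  1963/540 21359/4800 9557/2160

Answer: 397/180 30317/14400 5989/2160
5737/2400 1183/375 11243/3600
25831/7200 1779/500 1991/450
1963/540 21359/4800 9557/2160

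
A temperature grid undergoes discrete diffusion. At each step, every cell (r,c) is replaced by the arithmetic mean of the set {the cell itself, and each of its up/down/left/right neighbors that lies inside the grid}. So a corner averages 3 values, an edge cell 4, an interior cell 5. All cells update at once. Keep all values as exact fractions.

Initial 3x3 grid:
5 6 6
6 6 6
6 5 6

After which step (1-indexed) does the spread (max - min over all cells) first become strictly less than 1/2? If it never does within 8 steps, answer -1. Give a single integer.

Answer: 1

Derivation:
Step 1: max=6, min=17/3, spread=1/3
  -> spread < 1/2 first at step 1
Step 2: max=71/12, min=1373/240, spread=47/240
Step 3: max=469/80, min=6179/1080, spread=61/432
Step 4: max=252367/43200, min=372163/64800, spread=511/5184
Step 5: max=15092149/2592000, min=22368911/3888000, spread=4309/62208
Step 6: max=301341901/51840000, min=1344696367/233280000, spread=36295/746496
Step 7: max=54166350941/9331200000, min=80771756099/13996800000, spread=305773/8957952
Step 8: max=3247250070527/559872000000, min=4850750488603/839808000000, spread=2575951/107495424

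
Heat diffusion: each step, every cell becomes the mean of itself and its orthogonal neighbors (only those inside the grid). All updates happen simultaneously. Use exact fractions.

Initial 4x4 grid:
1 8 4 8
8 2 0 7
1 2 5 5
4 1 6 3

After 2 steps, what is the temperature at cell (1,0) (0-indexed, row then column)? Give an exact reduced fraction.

Step 1: cell (1,0) = 3
Step 2: cell (1,0) = 197/48
Full grid after step 2:
  149/36 221/48 1121/240 49/9
  197/48 331/100 106/25 299/60
  219/80 84/25 363/100 137/30
  3 14/5 229/60 161/36

Answer: 197/48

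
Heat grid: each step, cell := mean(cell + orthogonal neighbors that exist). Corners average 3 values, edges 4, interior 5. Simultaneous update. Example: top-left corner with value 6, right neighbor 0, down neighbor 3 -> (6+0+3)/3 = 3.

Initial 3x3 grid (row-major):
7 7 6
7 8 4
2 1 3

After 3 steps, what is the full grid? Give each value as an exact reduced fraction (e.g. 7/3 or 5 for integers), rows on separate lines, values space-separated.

After step 1:
  7 7 17/3
  6 27/5 21/4
  10/3 7/2 8/3
After step 2:
  20/3 94/15 215/36
  163/30 543/100 1139/240
  77/18 149/40 137/36
After step 3:
  551/90 10951/1800 12229/2160
  19627/3600 30721/6000 71833/14400
  4837/1080 10343/2400 8839/2160

Answer: 551/90 10951/1800 12229/2160
19627/3600 30721/6000 71833/14400
4837/1080 10343/2400 8839/2160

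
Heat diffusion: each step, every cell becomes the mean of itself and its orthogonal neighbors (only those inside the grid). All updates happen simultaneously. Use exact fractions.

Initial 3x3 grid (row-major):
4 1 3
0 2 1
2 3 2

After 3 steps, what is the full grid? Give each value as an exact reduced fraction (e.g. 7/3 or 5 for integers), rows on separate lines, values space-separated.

After step 1:
  5/3 5/2 5/3
  2 7/5 2
  5/3 9/4 2
After step 2:
  37/18 217/120 37/18
  101/60 203/100 53/30
  71/36 439/240 25/12
After step 3:
  1997/1080 14309/7200 2027/1080
  6967/3600 3647/2000 3571/1800
  3949/2160 28493/14400 1363/720

Answer: 1997/1080 14309/7200 2027/1080
6967/3600 3647/2000 3571/1800
3949/2160 28493/14400 1363/720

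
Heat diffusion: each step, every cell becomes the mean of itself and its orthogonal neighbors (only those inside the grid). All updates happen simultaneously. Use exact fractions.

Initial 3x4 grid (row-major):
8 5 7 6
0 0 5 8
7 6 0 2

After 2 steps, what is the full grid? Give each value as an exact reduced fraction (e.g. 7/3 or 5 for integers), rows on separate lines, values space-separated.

Answer: 157/36 1097/240 87/16 6
937/240 96/25 429/100 235/48
34/9 421/120 83/24 71/18

Derivation:
After step 1:
  13/3 5 23/4 7
  15/4 16/5 4 21/4
  13/3 13/4 13/4 10/3
After step 2:
  157/36 1097/240 87/16 6
  937/240 96/25 429/100 235/48
  34/9 421/120 83/24 71/18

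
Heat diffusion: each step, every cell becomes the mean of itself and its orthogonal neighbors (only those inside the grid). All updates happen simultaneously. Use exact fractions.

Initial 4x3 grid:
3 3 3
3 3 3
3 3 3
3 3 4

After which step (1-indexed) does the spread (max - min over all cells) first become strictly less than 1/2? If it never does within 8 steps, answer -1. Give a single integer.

Step 1: max=10/3, min=3, spread=1/3
  -> spread < 1/2 first at step 1
Step 2: max=59/18, min=3, spread=5/18
Step 3: max=689/216, min=3, spread=41/216
Step 4: max=81977/25920, min=3, spread=4217/25920
Step 5: max=4874749/1555200, min=21679/7200, spread=38417/311040
Step 6: max=291136211/93312000, min=434597/144000, spread=1903471/18662400
Step 7: max=17397149089/5598720000, min=13075759/4320000, spread=18038617/223948800
Step 8: max=1041037782851/335923200000, min=1179326759/388800000, spread=883978523/13436928000

Answer: 1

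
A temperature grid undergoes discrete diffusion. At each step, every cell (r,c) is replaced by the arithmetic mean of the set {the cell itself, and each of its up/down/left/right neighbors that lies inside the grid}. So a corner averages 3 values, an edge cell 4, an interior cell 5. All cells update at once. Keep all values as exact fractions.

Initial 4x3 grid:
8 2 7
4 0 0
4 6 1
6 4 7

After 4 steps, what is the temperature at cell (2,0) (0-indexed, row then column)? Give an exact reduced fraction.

Step 1: cell (2,0) = 5
Step 2: cell (2,0) = 25/6
Step 3: cell (2,0) = 15527/3600
Step 4: cell (2,0) = 445829/108000
Full grid after step 4:
  492323/129600 3044947/864000 139241/43200
  422849/108000 1271693/360000 39511/12000
  445829/108000 1406843/360000 128443/36000
  575693/129600 3611437/864000 19159/4800

Answer: 445829/108000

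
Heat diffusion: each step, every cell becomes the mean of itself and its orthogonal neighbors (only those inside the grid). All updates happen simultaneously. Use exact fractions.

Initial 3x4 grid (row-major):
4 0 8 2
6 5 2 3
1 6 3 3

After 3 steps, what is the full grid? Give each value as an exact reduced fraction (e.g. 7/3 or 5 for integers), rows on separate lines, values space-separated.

After step 1:
  10/3 17/4 3 13/3
  4 19/5 21/5 5/2
  13/3 15/4 7/2 3
After step 2:
  139/36 863/240 947/240 59/18
  58/15 4 17/5 421/120
  145/36 923/240 289/80 3
After step 3:
  8153/2160 1109/288 5119/1440 7727/2160
  709/180 449/120 277/75 4747/1440
  8453/2160 1115/288 1663/480 2429/720

Answer: 8153/2160 1109/288 5119/1440 7727/2160
709/180 449/120 277/75 4747/1440
8453/2160 1115/288 1663/480 2429/720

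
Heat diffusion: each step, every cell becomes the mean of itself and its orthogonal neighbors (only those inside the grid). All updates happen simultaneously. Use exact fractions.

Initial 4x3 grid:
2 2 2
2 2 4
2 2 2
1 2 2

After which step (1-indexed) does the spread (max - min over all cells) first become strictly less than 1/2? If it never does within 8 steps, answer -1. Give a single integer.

Step 1: max=8/3, min=5/3, spread=1
Step 2: max=151/60, min=31/18, spread=143/180
Step 3: max=1291/540, min=391/216, spread=209/360
Step 4: max=37441/16200, min=244883/129600, spread=3643/8640
  -> spread < 1/2 first at step 4
Step 5: max=2214149/972000, min=15036607/7776000, spread=178439/518400
Step 6: max=130551451/58320000, min=921737633/466560000, spread=1635653/6220800
Step 7: max=3872866567/1749600000, min=56056059547/27993600000, spread=78797407/373248000
Step 8: max=28752830791/13122000000, min=3402116045873/1679616000000, spread=741990121/4478976000

Answer: 4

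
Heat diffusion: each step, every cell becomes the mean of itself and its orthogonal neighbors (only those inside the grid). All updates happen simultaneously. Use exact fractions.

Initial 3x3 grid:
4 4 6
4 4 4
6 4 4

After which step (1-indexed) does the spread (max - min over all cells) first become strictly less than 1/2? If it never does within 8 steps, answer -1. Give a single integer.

Answer: 2

Derivation:
Step 1: max=14/3, min=4, spread=2/3
Step 2: max=41/9, min=103/24, spread=19/72
  -> spread < 1/2 first at step 2
Step 3: max=6329/1440, min=155/36, spread=43/480
Step 4: max=28447/6480, min=375703/86400, spread=10771/259200
Step 5: max=22657241/5184000, min=564283/129600, spread=85921/5184000
Step 6: max=101892703/23328000, min=1356243127/311040000, spread=6978739/933120000
Step 7: max=81464400569/18662400000, min=8479255007/1944000000, spread=317762509/93312000000
Step 8: max=509073062929/116640000000, min=4885356105943/1119744000000, spread=8726490877/5598720000000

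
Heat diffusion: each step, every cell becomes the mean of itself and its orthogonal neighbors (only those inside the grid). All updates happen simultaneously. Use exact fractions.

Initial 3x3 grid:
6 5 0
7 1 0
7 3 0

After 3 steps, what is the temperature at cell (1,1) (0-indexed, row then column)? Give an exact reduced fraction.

Step 1: cell (1,1) = 16/5
Step 2: cell (1,1) = 289/100
Step 3: cell (1,1) = 19283/6000
Full grid after step 3:
  3179/720 11471/3600 4777/2160
  62009/14400 19283/6000 26609/14400
  2293/540 42959/14400 361/180

Answer: 19283/6000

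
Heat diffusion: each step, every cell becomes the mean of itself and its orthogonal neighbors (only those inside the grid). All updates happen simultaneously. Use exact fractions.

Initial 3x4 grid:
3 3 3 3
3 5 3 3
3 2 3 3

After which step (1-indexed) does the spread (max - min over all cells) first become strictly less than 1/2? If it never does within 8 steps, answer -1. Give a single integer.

Answer: 2

Derivation:
Step 1: max=7/2, min=8/3, spread=5/6
Step 2: max=337/100, min=35/12, spread=34/75
  -> spread < 1/2 first at step 2
Step 3: max=3931/1200, min=226/75, spread=21/80
Step 4: max=69907/21600, min=16333/5400, spread=61/288
Step 5: max=862601/270000, min=993857/324000, spread=206321/1620000
Step 6: max=82691839/25920000, min=59701573/19440000, spread=370769/3110400
Step 7: max=14802780503/4665600000, min=3602211707/1166400000, spread=5252449/62208000
Step 8: max=886473748277/279936000000, min=216556614913/69984000000, spread=161978309/2239488000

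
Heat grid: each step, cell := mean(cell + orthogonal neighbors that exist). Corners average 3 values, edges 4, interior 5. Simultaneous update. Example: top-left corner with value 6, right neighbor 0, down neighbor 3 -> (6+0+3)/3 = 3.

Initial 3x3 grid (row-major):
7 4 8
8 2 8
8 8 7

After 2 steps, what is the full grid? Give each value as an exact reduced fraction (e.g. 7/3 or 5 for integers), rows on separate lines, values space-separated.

After step 1:
  19/3 21/4 20/3
  25/4 6 25/4
  8 25/4 23/3
After step 2:
  107/18 97/16 109/18
  319/48 6 319/48
  41/6 335/48 121/18

Answer: 107/18 97/16 109/18
319/48 6 319/48
41/6 335/48 121/18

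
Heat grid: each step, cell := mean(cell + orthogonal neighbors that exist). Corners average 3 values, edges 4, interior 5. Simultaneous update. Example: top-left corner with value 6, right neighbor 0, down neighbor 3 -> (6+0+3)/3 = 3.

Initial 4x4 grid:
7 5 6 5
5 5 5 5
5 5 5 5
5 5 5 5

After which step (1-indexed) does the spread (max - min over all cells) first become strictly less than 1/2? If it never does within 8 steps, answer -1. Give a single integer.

Step 1: max=23/4, min=5, spread=3/4
Step 2: max=203/36, min=5, spread=23/36
Step 3: max=1177/216, min=5, spread=97/216
  -> spread < 1/2 first at step 3
Step 4: max=175151/32400, min=5009/1000, spread=64297/162000
Step 5: max=5192177/972000, min=16954/3375, spread=12377/38880
Step 6: max=154861937/29160000, min=100839/20000, spread=313547/1166400
Step 7: max=923675953/174960000, min=24563063/4860000, spread=7881137/34992000
Step 8: max=138006516101/26244000000, min=7390813357/1458000000, spread=198875027/1049760000

Answer: 3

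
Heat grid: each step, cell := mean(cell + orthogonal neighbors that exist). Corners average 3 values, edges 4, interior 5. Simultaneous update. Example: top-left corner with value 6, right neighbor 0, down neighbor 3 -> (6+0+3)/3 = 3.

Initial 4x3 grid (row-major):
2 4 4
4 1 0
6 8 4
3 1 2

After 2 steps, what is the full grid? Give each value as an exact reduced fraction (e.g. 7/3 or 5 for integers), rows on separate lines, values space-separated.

Answer: 28/9 243/80 23/9
457/120 313/100 709/240
95/24 393/100 145/48
145/36 79/24 28/9

Derivation:
After step 1:
  10/3 11/4 8/3
  13/4 17/5 9/4
  21/4 4 7/2
  10/3 7/2 7/3
After step 2:
  28/9 243/80 23/9
  457/120 313/100 709/240
  95/24 393/100 145/48
  145/36 79/24 28/9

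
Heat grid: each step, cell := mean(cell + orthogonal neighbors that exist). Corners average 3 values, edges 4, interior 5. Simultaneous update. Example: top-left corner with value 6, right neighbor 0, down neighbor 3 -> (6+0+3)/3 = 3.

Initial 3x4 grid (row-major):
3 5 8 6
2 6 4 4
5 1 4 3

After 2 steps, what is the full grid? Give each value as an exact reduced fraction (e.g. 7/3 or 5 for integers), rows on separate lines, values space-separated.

After step 1:
  10/3 11/2 23/4 6
  4 18/5 26/5 17/4
  8/3 4 3 11/3
After step 2:
  77/18 1091/240 449/80 16/3
  17/5 223/50 109/25 1147/240
  32/9 199/60 119/30 131/36

Answer: 77/18 1091/240 449/80 16/3
17/5 223/50 109/25 1147/240
32/9 199/60 119/30 131/36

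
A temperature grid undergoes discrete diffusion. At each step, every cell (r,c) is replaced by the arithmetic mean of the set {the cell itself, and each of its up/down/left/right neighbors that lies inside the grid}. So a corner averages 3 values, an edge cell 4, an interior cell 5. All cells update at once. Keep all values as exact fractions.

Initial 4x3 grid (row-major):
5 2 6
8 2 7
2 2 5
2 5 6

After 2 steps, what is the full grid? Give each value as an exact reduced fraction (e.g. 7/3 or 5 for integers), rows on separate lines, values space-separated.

After step 1:
  5 15/4 5
  17/4 21/5 5
  7/2 16/5 5
  3 15/4 16/3
After step 2:
  13/3 359/80 55/12
  339/80 102/25 24/5
  279/80 393/100 139/30
  41/12 917/240 169/36

Answer: 13/3 359/80 55/12
339/80 102/25 24/5
279/80 393/100 139/30
41/12 917/240 169/36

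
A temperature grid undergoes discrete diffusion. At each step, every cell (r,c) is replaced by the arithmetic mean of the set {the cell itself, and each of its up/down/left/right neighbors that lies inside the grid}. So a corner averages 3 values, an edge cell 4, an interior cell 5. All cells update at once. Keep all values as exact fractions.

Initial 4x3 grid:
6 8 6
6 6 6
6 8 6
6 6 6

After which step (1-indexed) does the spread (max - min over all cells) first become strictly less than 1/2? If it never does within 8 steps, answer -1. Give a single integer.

Step 1: max=34/5, min=6, spread=4/5
Step 2: max=799/120, min=249/40, spread=13/30
  -> spread < 1/2 first at step 2
Step 3: max=3517/540, min=1127/180, spread=34/135
Step 4: max=2805223/432000, min=906881/144000, spread=4229/21600
Step 5: max=25112693/3888000, min=8194771/1296000, spread=26419/194400
Step 6: max=10028952223/1555200000, min=3283960841/518400000, spread=1770697/15552000
Step 7: max=90055100393/13996800000, min=29620261231/4665600000, spread=11943167/139968000
Step 8: max=35989893278263/5598720000000, min=11858973695921/1866240000000, spread=825944381/11197440000

Answer: 2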